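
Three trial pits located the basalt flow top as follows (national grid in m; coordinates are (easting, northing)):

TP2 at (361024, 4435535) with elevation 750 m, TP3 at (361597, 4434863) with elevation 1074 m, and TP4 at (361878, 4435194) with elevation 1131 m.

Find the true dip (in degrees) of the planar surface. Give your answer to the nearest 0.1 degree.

Two edge vectors: TP2→TP3 = (573, -672, 324), TP2→TP4 = (854, -341, 381).
Normal n = (TP2→TP3) × (TP2→TP4) = (-145548, 58383, 378495).
So ∂z/∂E = −n_x/n_z = 0.38454 and ∂z/∂N = −n_y/n_z = −0.15425.
Gradient magnitude |∇z| = √(a² + b²) = √(0.14787 + 0.02379) = 0.41433.
True dip = arctan(0.41433) = 22.5°, dipping toward WNW (azimuth ≈ 292°).

22.5°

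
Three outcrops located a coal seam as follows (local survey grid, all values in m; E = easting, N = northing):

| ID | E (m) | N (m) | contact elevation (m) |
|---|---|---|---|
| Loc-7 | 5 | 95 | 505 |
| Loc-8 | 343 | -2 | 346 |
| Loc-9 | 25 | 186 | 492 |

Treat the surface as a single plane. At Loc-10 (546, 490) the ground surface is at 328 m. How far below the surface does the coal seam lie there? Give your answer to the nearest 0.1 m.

97.9 m

Two edge vectors: Loc-7→Loc-8 = (338, -97, -159), Loc-7→Loc-9 = (20, 91, -13).
Normal n = (Loc-7→Loc-8) × (Loc-7→Loc-9) = (15730, 1214, 32698).
So ∂z/∂E = −n_x/n_z = −0.48107 and ∂z/∂N = −n_y/n_z = −0.03713.
Intercept c from Loc-7: 505 + 2.41 + 3.53 = 510.93.
At (546, 490): z_contact = −262.66 − 18.19 + 510.93 = 230.08 m.
Depth below ground = 328 − 230.08 = 97.9 m.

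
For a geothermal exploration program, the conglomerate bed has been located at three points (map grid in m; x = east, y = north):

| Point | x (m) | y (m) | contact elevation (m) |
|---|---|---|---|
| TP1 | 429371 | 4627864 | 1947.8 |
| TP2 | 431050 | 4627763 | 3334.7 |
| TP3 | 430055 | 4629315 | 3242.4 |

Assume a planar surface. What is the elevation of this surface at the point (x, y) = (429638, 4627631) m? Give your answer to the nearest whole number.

Let the plane be z = a·x + b·y + c.
TP2−TP1: 1679a − 101b = 1386.9;  TP3−TP1: 684a + 1451b = 1294.6.
Solving gives a = 0.85544062, b = 0.48895839.
Then c = 1947.8 − a·429371 − b·4627864 = −2628186.50.
At (429638, 4627631): z = 367529.8 + 2262719.0 − 2628186.50 = 2062.3 m.

2062 m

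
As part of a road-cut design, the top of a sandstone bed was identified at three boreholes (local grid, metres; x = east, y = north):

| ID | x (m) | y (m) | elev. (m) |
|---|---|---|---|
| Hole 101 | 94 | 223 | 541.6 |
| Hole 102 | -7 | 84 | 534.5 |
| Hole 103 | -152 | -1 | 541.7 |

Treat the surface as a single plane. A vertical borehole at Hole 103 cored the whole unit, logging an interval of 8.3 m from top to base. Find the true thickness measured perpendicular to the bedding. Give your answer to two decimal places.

8.13 m

Let the plane be z = a·x + b·y + c.
Hole 102−Hole 101: −101a − 139b = −7.1;  Hole 103−Hole 101: −246a − 224b = 0.1.
Solving gives a = −0.13866, b = 0.15183.
|∇z| = √(a²+b²) = 0.20562, so dip δ = arctan(0.20562) = 11.62°.
True thickness = vertical thickness × cos δ = 8.3 × cos 11.62° = 8.13 m.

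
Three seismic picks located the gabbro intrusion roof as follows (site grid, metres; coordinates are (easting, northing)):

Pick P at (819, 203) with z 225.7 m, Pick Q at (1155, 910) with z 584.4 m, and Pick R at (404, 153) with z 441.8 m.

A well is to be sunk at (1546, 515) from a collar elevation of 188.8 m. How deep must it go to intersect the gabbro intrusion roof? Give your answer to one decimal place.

Let the plane be z = a·E + b·N + c.
Pick Q−Pick P: 336a + 707b = 358.7;  Pick R−Pick P: −415a − 50b = 216.1.
Solving gives a = −0.617189, b = 0.800673.
Then c = 225.7 − a·819 − b·203 = 568.64.
At (1546, 515): z_contact = −954.17 + 412.35 + 568.64 = 26.81 m.
Depth below ground = 188.8 − 26.81 = 162.0 m.

162.0 m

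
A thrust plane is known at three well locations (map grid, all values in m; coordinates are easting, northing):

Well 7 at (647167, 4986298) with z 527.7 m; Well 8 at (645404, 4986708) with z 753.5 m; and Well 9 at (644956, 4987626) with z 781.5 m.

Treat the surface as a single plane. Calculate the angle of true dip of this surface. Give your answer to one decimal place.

Let the plane be z = a·easting + b·northing + c.
Well 8−Well 7: −1763a + 410b = 225.8;  Well 9−Well 7: −2211a + 1328b = 253.8.
Solving gives a = −0.13647, b = −0.03610.
Gradient magnitude |∇z| = √(a² + b²) = √(0.01862 + 0.00130) = 0.14117.
True dip = arctan(0.14117) = 8.0°, dipping toward ENE (azimuth ≈ 075°).

8.0°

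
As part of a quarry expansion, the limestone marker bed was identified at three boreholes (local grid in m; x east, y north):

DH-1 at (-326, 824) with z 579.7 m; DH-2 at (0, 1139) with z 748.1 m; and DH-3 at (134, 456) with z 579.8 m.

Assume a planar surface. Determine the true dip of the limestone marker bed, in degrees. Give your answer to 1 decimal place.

Two edge vectors: DH-1→DH-2 = (326, 315, 168.4), DH-1→DH-3 = (460, -368, 0.1).
Normal n = (DH-1→DH-2) × (DH-1→DH-3) = (62002.7, 77431.4, -264868).
So ∂z/∂x = −n_x/n_z = 0.23409 and ∂z/∂y = −n_y/n_z = 0.29234.
Gradient magnitude |∇z| = √(a² + b²) = √(0.05480 + 0.08546) = 0.37451.
True dip = arctan(0.37451) = 20.5°, dipping toward SW (azimuth ≈ 219°).

20.5°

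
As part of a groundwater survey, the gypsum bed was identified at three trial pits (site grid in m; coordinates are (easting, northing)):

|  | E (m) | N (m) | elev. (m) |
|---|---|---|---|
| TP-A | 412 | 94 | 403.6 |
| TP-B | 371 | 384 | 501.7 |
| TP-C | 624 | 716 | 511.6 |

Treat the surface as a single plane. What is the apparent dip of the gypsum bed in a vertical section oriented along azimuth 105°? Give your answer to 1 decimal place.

22.0°

Let the plane be z = a·E + b·N + c.
TP-B−TP-A: −41a + 290b = 98.1;  TP-C−TP-A: 212a + 622b = 108.
Solving gives a = −0.34143, b = 0.29000.
Unit vector along 105° is (sin 105°, cos 105°) = (0.9659, -0.2588).
Slope in that direction = a·(0.9659) + b·(-0.2588) = −0.40485.
Apparent dip = arctan|0.40485| = 22.0° (true dip is 24.1°, so apparent ≤ true as expected).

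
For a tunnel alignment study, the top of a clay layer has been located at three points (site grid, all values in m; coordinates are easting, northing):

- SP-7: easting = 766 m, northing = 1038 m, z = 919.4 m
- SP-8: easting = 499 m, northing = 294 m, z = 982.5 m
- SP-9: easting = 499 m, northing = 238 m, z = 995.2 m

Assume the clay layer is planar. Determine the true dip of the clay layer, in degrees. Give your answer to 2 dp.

24.51°

Two edge vectors: SP-7→SP-8 = (-267, -744, 63.1), SP-7→SP-9 = (-267, -800, 75.8).
Normal n = (SP-7→SP-8) × (SP-7→SP-9) = (-5915.2, 3390.9, 14952).
So ∂z/∂easting = −n_x/n_z = 0.39561 and ∂z/∂northing = −n_y/n_z = −0.22679.
Gradient magnitude |∇z| = √(a² + b²) = √(0.15651 + 0.05143) = 0.45601.
True dip = arctan(0.45601) = 24.51°, dipping toward WNW (azimuth ≈ 300°).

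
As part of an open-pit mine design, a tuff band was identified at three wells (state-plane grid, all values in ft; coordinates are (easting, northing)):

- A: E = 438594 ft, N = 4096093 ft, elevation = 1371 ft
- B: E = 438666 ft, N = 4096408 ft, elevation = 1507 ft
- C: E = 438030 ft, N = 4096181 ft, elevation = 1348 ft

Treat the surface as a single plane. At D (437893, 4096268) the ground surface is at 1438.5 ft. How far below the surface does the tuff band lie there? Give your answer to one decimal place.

69.3 ft

Let the plane be z = a·E + b·N + c.
B−A: 72a + 315b = 136;  C−A: −564a + 88b = −23.
Solving gives a = 0.104420748, b = 0.407878432.
Then c = 1371 − a·438594 − b·4096093 = −1715135.30.
At (437893, 4096268): z_contact = 45725.11 + 1670779.37 − 1715135.30 = 1369.18 ft.
Depth below ground = 1438.5 − 1369.18 = 69.3 ft.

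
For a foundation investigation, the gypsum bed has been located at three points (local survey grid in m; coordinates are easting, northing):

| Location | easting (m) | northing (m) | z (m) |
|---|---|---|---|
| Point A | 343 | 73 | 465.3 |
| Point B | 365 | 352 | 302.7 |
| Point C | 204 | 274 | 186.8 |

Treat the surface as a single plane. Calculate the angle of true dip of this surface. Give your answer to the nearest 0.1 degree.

Let the plane be z = a·easting + b·northing + c.
Point B−Point A: 22a + 279b = −162.6;  Point C−Point A: −139a + 201b = −278.5.
Solving gives a = 1.04203, b = −0.66496.
Gradient magnitude |∇z| = √(a² + b²) = √(1.08583 + 0.44218) = 1.23613.
True dip = arctan(1.23613) = 51.0°, dipping toward WNW (azimuth ≈ 303°).

51.0°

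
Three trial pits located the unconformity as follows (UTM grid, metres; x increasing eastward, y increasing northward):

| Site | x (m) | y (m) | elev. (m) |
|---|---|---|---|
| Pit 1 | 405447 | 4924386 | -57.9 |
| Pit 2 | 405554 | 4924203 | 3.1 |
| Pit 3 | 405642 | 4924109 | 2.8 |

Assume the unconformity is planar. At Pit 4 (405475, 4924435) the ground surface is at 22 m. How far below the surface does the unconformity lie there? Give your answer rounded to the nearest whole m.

150 m

Two edge vectors: Pit 1→Pit 2 = (107, -183, 61), Pit 1→Pit 3 = (195, -277, 60.7).
Normal n = (Pit 1→Pit 2) × (Pit 1→Pit 3) = (5788.9, 5400.1, 6046).
So ∂z/∂x = −n_x/n_z = −0.95747602 and ∂z/∂y = −n_y/n_z = −0.89316904.
Intercept c from Pit 1: -57.9 + 388205.78 + 4398309.10 = 4786456.98.
At (405475, 4924435): z_contact = −388232.6 − 4398352.9 + 4786456.98 = -128.5 m.
Depth below ground = 22 − (-128.5) = 150 m.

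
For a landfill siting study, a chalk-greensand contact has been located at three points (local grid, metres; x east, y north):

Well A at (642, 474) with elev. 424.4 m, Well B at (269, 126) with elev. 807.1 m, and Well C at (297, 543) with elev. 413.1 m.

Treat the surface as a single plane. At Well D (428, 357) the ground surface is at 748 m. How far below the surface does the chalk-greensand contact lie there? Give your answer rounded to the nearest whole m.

181 m

Two edge vectors: Well A→Well B = (-373, -348, 382.7), Well A→Well C = (-345, 69, -11.3).
Normal n = (Well A→Well B) × (Well A→Well C) = (-22473.9, -136246.4, -145797).
So ∂z/∂x = −n_x/n_z = −0.15415 and ∂z/∂y = −n_y/n_z = −0.93449.
Intercept c from Well A: 424.4 + 98.96 + 442.95 = 966.31.
At (428, 357): z_contact = −66.0 − 333.6 + 966.31 = 566.7 m.
Depth below ground = 748 − 566.7 = 181 m.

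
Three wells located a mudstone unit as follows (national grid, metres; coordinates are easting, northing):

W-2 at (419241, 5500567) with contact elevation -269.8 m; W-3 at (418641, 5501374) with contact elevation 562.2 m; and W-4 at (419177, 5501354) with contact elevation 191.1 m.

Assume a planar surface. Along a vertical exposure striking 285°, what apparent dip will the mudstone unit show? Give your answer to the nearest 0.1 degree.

38.2°

Let the plane be z = a·easting + b·northing + c.
W-3−W-2: −600a + 807b = 832;  W-4−W-2: −64a + 787b = 460.9.
Solving gives a = −0.67254, b = 0.53095.
Unit vector along 285° is (sin 285°, cos 285°) = (-0.9659, 0.2588).
Slope in that direction = a·(-0.9659) + b·(0.2588) = 0.78704.
Apparent dip = arctan|0.78704| = 38.2° (true dip is 40.6°, so apparent ≤ true as expected).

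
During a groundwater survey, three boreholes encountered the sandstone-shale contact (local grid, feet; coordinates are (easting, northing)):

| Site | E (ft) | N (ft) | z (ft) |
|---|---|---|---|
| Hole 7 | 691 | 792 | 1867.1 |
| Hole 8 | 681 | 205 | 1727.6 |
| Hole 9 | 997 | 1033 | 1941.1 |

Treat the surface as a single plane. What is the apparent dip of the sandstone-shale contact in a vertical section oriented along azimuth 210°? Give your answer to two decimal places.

13.10°

Let the plane be z = a·E + b·N + c.
Hole 8−Hole 7: −10a − 587b = −139.5;  Hole 9−Hole 7: 306a + 241b = 74.
Solving gives a = 0.05541, b = 0.23671.
Unit vector along 210° is (sin 210°, cos 210°) = (-0.5000, -0.8660).
Slope in that direction = a·(-0.5000) + b·(-0.8660) = −0.23270.
Apparent dip = arctan|0.23270| = 13.10° (true dip is 13.7°, so apparent ≤ true as expected).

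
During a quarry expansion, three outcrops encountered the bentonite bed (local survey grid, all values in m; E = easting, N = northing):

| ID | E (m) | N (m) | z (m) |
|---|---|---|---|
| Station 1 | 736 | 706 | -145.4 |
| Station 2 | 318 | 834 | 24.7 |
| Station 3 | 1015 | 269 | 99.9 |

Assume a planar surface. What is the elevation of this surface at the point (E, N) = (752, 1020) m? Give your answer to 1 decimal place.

Let the plane be z = a·E + b·N + c.
Station 2−Station 1: −418a + 128b = 170.1;  Station 3−Station 1: 279a − 437b = 245.3.
Solving gives a = −0.719491, b = −1.020682.
Then c = -145.4 − a·736 − b·706 = 1104.75.
At (752, 1020): z = −541.1 − 1041.1 + 1104.75 = -477.4 m.

-477.4 m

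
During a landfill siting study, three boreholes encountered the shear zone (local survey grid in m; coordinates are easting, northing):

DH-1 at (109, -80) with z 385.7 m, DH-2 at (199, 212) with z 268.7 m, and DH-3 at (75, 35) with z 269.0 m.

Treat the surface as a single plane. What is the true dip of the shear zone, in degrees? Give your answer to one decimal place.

Let the plane be z = a·easting + b·northing + c.
DH-2−DH-1: 90a + 292b = −117;  DH-3−DH-1: −34a + 115b = −116.7.
Solving gives a = 1.01693, b = −0.71412.
Gradient magnitude |∇z| = √(a² + b²) = √(1.03416 + 0.50997) = 1.24263.
True dip = arctan(1.24263) = 51.2°, dipping toward NW (azimuth ≈ 305°).

51.2°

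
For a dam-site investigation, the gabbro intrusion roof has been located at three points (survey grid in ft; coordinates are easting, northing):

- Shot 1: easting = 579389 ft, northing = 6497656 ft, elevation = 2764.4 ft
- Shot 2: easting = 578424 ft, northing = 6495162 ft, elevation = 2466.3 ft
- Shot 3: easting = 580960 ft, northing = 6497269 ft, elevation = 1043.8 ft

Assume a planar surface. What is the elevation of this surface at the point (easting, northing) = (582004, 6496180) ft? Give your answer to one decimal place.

-512.2 ft

Let the plane be z = a·easting + b·northing + c.
Shot 2−Shot 1: −965a − 2494b = −298.1;  Shot 3−Shot 1: 1571a − 387b = −1720.6.
Solving gives a = −0.973035881, b = 0.496022303.
Then c = 2764.4 − a·579389 − b·6497656 = −2656451.61.
At (582004, 6496180): z = −566310.8 + 3222250.2 − 2656451.61 = -512.2 ft.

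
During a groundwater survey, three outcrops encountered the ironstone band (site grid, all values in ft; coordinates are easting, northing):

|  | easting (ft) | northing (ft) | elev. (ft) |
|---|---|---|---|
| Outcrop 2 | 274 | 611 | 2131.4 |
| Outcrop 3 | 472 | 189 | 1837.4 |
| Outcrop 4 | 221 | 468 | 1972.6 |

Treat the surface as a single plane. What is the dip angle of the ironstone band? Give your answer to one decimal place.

Two edge vectors: Outcrop 2→Outcrop 3 = (198, -422, -294), Outcrop 2→Outcrop 4 = (-53, -143, -158.8).
Normal n = (Outcrop 2→Outcrop 3) × (Outcrop 2→Outcrop 4) = (24971.6, 47024.4, -50680).
So ∂z/∂easting = −n_x/n_z = 0.49273 and ∂z/∂northing = −n_y/n_z = 0.92787.
Gradient magnitude |∇z| = √(a² + b²) = √(0.24278 + 0.86094) = 1.05058.
True dip = arctan(1.05058) = 46.4°, dipping toward SSW (azimuth ≈ 208°).

46.4°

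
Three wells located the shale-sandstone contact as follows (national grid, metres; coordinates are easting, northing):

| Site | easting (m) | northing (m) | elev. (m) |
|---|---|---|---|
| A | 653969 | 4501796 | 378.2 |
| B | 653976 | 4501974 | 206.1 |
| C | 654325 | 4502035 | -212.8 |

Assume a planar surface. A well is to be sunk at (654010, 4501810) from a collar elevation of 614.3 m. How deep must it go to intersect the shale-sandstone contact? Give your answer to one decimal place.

291.6 m

Let the plane be z = a·easting + b·northing + c.
B−A: 7a + 178b = −172.1;  C−A: 356a + 239b = −591.
Solving gives a = −1.038432612, b = −0.926016695.
Then c = 378.2 − a·653969 − b·4501796 = 4848219.19.
At (654010, 4501810): z_contact = −679145.31 − 4168751.22 + 4848219.19 = 322.66 m.
Depth below ground = 614.3 − 322.66 = 291.6 m.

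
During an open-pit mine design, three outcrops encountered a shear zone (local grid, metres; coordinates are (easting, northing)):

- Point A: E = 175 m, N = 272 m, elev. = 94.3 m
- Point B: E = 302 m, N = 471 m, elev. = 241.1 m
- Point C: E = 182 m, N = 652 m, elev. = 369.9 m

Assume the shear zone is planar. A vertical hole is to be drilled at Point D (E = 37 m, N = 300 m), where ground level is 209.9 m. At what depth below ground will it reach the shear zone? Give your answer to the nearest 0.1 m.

Let the plane be z = a·E + b·N + c.
Point B−Point A: 127a + 199b = 146.8;  Point C−Point A: 7a + 380b = 275.6.
Solving gives a = 0.02005, b = 0.72489.
Then c = 94.3 − a·175 − b·272 = −106.38.
At (37, 300): z_contact = 0.74 + 217.47 − 106.38 = 111.83 m.
Depth below ground = 209.9 − 111.83 = 98.1 m.

98.1 m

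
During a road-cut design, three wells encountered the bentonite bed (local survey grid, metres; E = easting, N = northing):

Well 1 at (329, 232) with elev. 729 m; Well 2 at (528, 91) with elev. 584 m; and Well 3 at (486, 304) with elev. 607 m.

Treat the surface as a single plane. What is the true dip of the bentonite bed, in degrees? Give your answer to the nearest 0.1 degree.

37.2°

Let the plane be z = a·E + b·N + c.
Well 2−Well 1: 199a − 141b = −145;  Well 3−Well 1: 157a + 72b = −122.
Solving gives a = −0.75804, b = −0.04149.
Gradient magnitude |∇z| = √(a² + b²) = √(0.57463 + 0.00172) = 0.75918.
True dip = arctan(0.75918) = 37.2°, dipping toward E (azimuth ≈ 087°).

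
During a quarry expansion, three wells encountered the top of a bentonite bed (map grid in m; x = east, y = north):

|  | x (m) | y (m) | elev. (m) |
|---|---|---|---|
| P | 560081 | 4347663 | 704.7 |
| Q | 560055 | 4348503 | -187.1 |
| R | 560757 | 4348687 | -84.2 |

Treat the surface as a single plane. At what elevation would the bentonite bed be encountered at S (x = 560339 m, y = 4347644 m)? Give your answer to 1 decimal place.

833.4 m

Let the plane be z = a·x + b·y + c.
Q−P: −26a + 840b = −891.8;  R−P: 676a + 1024b = −788.9.
Solving gives a = 0.421433762, b = −1.048622288.
Then c = 704.7 − a·560081 − b·4347663 = 4323723.98.
At (560339, 4347644): z = 236145.8 − 4559036.4 + 4323723.98 = 833.4 m.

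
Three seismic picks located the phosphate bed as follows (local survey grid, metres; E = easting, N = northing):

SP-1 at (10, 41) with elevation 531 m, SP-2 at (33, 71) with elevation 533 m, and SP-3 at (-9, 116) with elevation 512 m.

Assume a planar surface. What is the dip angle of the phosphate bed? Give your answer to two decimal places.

Let the plane be z = a·E + b·N + c.
SP-2−SP-1: 23a + 30b = 2;  SP-3−SP-1: −19a + 75b = −19.
Solving gives a = 0.31373, b = −0.17386.
Gradient magnitude |∇z| = √(a² + b²) = √(0.09842 + 0.03023) = 0.35868.
True dip = arctan(0.35868) = 19.73°, dipping toward WNW (azimuth ≈ 299°).

19.73°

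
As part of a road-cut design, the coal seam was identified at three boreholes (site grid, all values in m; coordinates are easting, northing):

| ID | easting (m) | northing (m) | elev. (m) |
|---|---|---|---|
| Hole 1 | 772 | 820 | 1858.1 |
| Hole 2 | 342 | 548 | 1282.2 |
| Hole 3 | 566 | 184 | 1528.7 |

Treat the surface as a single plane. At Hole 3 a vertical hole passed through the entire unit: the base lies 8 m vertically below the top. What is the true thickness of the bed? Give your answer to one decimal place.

4.9 m

Two edge vectors: Hole 1→Hole 2 = (-430, -272, -575.9), Hole 1→Hole 3 = (-206, -636, -329.4).
Normal n = (Hole 1→Hole 2) × (Hole 1→Hole 3) = (-276675.6, -23006.6, 217448).
So ∂z/∂easting = −n_x/n_z = 1.27238 and ∂z/∂northing = −n_y/n_z = 0.10580.
|∇z| = √(a²+b²) = 1.27677, so dip δ = arctan(1.27677) = 51.93°.
True thickness = vertical thickness × cos δ = 8 × cos 51.93° = 4.9 m.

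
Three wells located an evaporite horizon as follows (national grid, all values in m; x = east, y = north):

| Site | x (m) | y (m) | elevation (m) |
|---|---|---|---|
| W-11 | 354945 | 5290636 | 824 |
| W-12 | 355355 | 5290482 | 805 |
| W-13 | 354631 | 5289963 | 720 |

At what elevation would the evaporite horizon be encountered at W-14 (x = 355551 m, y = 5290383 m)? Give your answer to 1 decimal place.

Two edge vectors: W-11→W-12 = (410, -154, -19), W-11→W-13 = (-314, -673, -104).
Normal n = (W-11→W-12) × (W-11→W-13) = (3229, 48606, -324286).
So ∂z/∂x = −n_x/n_z = 0.009957260 and ∂z/∂y = −n_y/n_z = 0.149886212.
Intercept c from W-11: 824 − 3534.28 − 792993.39 = −795703.67.
At (355551, 5290383): z = 3540.3 + 792955.5 − 795703.67 = 792.1 m.

792.1 m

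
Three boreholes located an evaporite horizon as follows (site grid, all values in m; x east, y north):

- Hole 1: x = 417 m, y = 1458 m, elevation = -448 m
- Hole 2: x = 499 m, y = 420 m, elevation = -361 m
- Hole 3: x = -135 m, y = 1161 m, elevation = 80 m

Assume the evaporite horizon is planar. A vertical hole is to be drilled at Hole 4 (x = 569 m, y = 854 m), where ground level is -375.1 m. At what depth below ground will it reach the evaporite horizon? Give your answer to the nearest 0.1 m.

113.4 m

Let the plane be z = a·x + b·y + c.
Hole 2−Hole 1: 82a − 1038b = 87;  Hole 3−Hole 1: −552a − 297b = 528.
Solving gives a = −0.874265, b = −0.152880.
Then c = -448 − a·417 − b·1458 = 139.47.
At (569, 854): z_contact = −497.46 − 130.56 + 139.47 = -488.55 m.
Depth below ground = -375.1 − (-488.55) = 113.4 m.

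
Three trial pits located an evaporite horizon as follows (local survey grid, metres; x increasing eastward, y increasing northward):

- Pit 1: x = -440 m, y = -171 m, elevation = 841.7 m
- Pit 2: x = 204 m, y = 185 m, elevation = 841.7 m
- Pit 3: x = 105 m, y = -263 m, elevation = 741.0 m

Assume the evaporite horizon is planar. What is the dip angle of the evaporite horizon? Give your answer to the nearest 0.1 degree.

Let the plane be z = a·x + b·y + c.
Pit 2−Pit 1: 644a + 356b = 0;  Pit 3−Pit 1: 545a − 92b = −100.7.
Solving gives a = −0.14155, b = 0.25606.
Gradient magnitude |∇z| = √(a² + b²) = √(0.02004 + 0.06556) = 0.29257.
True dip = arctan(0.29257) = 16.3°, dipping toward SSE (azimuth ≈ 151°).

16.3°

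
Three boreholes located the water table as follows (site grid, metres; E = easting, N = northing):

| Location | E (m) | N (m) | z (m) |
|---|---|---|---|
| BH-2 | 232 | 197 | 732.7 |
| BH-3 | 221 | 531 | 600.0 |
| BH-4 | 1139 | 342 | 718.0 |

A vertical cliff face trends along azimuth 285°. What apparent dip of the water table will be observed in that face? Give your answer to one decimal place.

Two edge vectors: BH-2→BH-3 = (-11, 334, -132.7), BH-2→BH-4 = (907, 145, -14.7).
Normal n = (BH-2→BH-3) × (BH-2→BH-4) = (14331.7, -120520.6, -304533).
So ∂z/∂E = −n_x/n_z = 0.04706 and ∂z/∂N = −n_y/n_z = −0.39576.
Unit vector along 285° is (sin 285°, cos 285°) = (-0.9659, 0.2588).
Slope in that direction = a·(-0.9659) + b·(0.2588) = −0.14789.
Apparent dip = arctan|0.14789| = 8.4° (true dip is 21.7°, so apparent ≤ true as expected).

8.4°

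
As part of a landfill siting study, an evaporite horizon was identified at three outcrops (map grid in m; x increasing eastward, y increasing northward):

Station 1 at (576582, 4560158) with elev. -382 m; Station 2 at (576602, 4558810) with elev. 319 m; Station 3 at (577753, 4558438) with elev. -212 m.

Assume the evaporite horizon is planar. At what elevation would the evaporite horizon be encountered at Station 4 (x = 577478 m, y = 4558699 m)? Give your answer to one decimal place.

Let the plane be z = a·x + b·y + c.
Station 2−Station 1: 20a − 1348b = 701;  Station 3−Station 1: 1171a − 1720b = 170.
Solving gives a = −0.632442808, b = −0.529413098.
Then c = -382 − a·576582 − b·4560158 = 2778480.51.
At (577478, 4558699): z = −365221.8 − 2413435.0 + 2778480.51 = -176.3 m.

-176.3 m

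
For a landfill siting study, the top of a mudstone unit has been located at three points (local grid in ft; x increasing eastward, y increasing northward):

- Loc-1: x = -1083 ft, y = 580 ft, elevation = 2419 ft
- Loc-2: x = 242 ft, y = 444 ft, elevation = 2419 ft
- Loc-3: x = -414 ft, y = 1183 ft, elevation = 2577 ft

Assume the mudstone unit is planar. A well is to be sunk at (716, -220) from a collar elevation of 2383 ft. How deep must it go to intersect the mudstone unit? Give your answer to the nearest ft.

Two edge vectors: Loc-1→Loc-2 = (1325, -136, 0), Loc-1→Loc-3 = (669, 603, 158).
Normal n = (Loc-1→Loc-2) × (Loc-1→Loc-3) = (-21488, -209350, 889959).
So ∂z/∂x = −n_x/n_z = 0.02414 and ∂z/∂y = −n_y/n_z = 0.23524.
Intercept c from Loc-1: 2419 + 26.15 − 136.44 = 2308.71.
At (716, -220): z_contact = 17.3 − 51.8 + 2308.71 = 2274.2 ft.
Depth below ground = 2383 − 2274.2 = 109 ft.

109 ft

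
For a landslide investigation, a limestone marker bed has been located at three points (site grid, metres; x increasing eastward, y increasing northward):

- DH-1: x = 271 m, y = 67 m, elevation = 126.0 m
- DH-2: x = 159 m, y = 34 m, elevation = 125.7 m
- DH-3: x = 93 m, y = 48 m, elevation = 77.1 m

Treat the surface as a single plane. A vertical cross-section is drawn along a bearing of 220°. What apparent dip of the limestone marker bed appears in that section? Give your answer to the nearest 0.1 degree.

39.8°

Let the plane be z = a·x + b·y + c.
DH-2−DH-1: −112a − 33b = −0.3;  DH-3−DH-1: −178a − 19b = −48.9.
Solving gives a = 0.42926, b = −1.44778.
Unit vector along 220° is (sin 220°, cos 220°) = (-0.6428, -0.7660).
Slope in that direction = a·(-0.6428) + b·(-0.7660) = 0.83315.
Apparent dip = arctan|0.83315| = 39.8° (true dip is 56.5°, so apparent ≤ true as expected).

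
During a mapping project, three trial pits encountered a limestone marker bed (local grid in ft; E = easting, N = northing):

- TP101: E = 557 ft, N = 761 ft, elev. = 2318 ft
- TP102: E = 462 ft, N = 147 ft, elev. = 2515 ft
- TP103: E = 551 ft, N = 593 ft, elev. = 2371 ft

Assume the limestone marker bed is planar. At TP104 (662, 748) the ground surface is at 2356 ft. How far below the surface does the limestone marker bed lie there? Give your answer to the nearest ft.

39 ft

Two edge vectors: TP101→TP102 = (-95, -614, 197), TP101→TP103 = (-6, -168, 53).
Normal n = (TP101→TP102) × (TP101→TP103) = (554, 3853, 12276).
So ∂z/∂E = −n_x/n_z = −0.04513 and ∂z/∂N = −n_y/n_z = −0.31386.
Intercept c from TP101: 2318 + 25.14 + 238.85 = 2581.99.
At (662, 748): z_contact = −29.9 − 234.8 + 2581.99 = 2317.3 ft.
Depth below ground = 2356 − 2317.3 = 39 ft.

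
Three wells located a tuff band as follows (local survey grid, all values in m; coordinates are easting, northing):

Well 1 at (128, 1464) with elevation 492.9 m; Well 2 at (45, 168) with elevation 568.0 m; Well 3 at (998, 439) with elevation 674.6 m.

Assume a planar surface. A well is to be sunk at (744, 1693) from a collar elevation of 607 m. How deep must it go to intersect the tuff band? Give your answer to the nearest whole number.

Two edge vectors: Well 1→Well 2 = (-83, -1296, 75.1), Well 1→Well 3 = (870, -1025, 181.7).
Normal n = (Well 1→Well 2) × (Well 1→Well 3) = (-158505.7, 80418.1, 1212595).
So ∂z/∂easting = −n_x/n_z = 0.13072 and ∂z/∂northing = −n_y/n_z = −0.06632.
Intercept c from Well 1: 492.9 − 16.73 + 97.09 = 573.26.
At (744, 1693): z_contact = 97.3 − 112.3 + 573.26 = 558.2 m.
Depth below ground = 607 − 558.2 = 49 m.

49 m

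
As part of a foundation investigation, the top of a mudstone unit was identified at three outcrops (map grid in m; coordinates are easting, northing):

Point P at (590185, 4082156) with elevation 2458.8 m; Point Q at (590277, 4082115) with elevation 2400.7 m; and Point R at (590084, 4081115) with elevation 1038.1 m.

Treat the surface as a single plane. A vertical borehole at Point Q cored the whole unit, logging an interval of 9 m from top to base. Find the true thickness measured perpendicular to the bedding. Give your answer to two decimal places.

5.31 m

Let the plane be z = a·easting + b·northing + c.
Point Q−Point P: 92a − 41b = −58.1;  Point R−Point P: −101a − 1041b = −1420.7.
Solving gives a = −0.02235, b = 1.36691.
|∇z| = √(a²+b²) = 1.36710, so dip δ = arctan(1.36710) = 53.82°.
True thickness = vertical thickness × cos δ = 9 × cos 53.82° = 5.31 m.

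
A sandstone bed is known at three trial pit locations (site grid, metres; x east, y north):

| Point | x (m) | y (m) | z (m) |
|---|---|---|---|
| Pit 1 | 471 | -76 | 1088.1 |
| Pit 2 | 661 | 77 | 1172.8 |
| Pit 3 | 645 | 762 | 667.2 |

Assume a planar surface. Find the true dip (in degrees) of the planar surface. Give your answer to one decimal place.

Let the plane be z = a·x + b·y + c.
Pit 2−Pit 1: 190a + 153b = 84.7;  Pit 3−Pit 1: 174a + 838b = −420.9.
Solving gives a = 1.02095, b = −0.71426.
Gradient magnitude |∇z| = √(a² + b²) = √(1.04234 + 0.51016) = 1.24600.
True dip = arctan(1.24600) = 51.3°, dipping toward NW (azimuth ≈ 305°).

51.3°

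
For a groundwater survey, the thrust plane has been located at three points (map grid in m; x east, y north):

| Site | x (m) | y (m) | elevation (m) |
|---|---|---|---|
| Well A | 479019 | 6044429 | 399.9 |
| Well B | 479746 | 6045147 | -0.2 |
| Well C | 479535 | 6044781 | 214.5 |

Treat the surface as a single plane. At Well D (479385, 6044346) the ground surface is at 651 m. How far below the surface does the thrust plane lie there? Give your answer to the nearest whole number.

Two edge vectors: Well A→Well B = (727, 718, -400.1), Well A→Well C = (516, 352, -185.4).
Normal n = (Well A→Well B) × (Well A→Well C) = (7718, -71665.8, -114584).
So ∂z/∂x = −n_x/n_z = 0.06735670 and ∂z/∂y = −n_y/n_z = −0.62544334.
Intercept c from Well A: 399.9 − 32265.14 + 3780447.88 = 3748582.64.
At (479385, 6044346): z_contact = 32289.8 − 3780396.0 + 3748582.64 = 476.5 m.
Depth below ground = 651 − 476.5 = 175 m.

175 m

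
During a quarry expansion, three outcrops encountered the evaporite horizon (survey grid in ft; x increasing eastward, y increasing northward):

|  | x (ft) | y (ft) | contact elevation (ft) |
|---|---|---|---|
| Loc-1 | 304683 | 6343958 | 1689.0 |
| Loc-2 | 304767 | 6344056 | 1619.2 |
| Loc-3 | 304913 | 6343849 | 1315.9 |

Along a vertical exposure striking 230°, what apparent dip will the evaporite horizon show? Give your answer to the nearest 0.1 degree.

Let the plane be z = a·x + b·y + c.
Loc-2−Loc-1: 84a + 98b = −69.8;  Loc-3−Loc-1: 230a − 109b = −373.1.
Solving gives a = −1.39361, b = 0.48228.
Unit vector along 230° is (sin 230°, cos 230°) = (-0.7660, -0.6428).
Slope in that direction = a·(-0.7660) + b·(-0.6428) = 0.75757.
Apparent dip = arctan|0.75757| = 37.1° (true dip is 55.9°, so apparent ≤ true as expected).

37.1°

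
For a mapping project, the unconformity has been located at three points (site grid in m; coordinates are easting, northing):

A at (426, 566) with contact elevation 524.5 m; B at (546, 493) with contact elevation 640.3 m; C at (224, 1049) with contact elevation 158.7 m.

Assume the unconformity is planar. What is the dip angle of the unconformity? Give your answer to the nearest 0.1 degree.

39.6°

Let the plane be z = a·easting + b·northing + c.
B−A: 120a − 73b = 115.8;  C−A: −202a + 483b = −365.8.
Solving gives a = 0.67635, b = −0.47449.
Gradient magnitude |∇z| = √(a² + b²) = √(0.45746 + 0.22514) = 0.82619.
True dip = arctan(0.82619) = 39.6°, dipping toward NW (azimuth ≈ 305°).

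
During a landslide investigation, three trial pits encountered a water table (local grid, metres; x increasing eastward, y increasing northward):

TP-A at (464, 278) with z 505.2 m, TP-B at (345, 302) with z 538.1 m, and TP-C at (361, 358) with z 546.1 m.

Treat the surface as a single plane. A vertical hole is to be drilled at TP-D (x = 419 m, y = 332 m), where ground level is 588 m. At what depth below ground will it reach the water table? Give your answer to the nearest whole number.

Let the plane be z = a·x + b·y + c.
TP-B−TP-A: −119a + 24b = 32.9;  TP-C−TP-A: −103a + 80b = 40.9.
Solving gives a = −0.23417, b = 0.20976.
Then c = 505.2 − a·464 − b·278 = 555.54.
At (419, 332): z_contact = −98.1 + 69.6 + 555.54 = 527.1 m.
Depth below ground = 588 − 527.1 = 61 m.

61 m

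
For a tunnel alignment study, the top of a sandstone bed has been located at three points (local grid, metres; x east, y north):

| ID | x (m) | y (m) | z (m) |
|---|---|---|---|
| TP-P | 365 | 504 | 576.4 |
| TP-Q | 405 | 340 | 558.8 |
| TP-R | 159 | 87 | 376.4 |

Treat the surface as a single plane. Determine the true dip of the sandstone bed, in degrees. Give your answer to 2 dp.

29.01°

Two edge vectors: TP-P→TP-Q = (40, -164, -17.6), TP-P→TP-R = (-206, -417, -200).
Normal n = (TP-P→TP-Q) × (TP-P→TP-R) = (25460.8, 11625.6, -50464).
So ∂z/∂x = −n_x/n_z = 0.50453 and ∂z/∂y = −n_y/n_z = 0.23037.
Gradient magnitude |∇z| = √(a² + b²) = √(0.25455 + 0.05307) = 0.55464.
True dip = arctan(0.55464) = 29.01°, dipping toward WSW (azimuth ≈ 245°).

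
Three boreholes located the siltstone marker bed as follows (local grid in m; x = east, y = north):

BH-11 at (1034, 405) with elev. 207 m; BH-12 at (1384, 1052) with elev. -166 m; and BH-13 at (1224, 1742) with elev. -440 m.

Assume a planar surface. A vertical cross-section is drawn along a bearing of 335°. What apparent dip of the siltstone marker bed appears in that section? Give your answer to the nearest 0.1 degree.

17.3°

Two edge vectors: BH-11→BH-12 = (350, 647, -373), BH-11→BH-13 = (190, 1337, -647).
Normal n = (BH-11→BH-12) × (BH-11→BH-13) = (80092, 155580, 345020).
So ∂z/∂x = −n_x/n_z = −0.23214 and ∂z/∂y = −n_y/n_z = −0.45093.
Unit vector along 335° is (sin 335°, cos 335°) = (-0.4226, 0.9063).
Slope in that direction = a·(-0.4226) + b·(0.9063) = −0.31058.
Apparent dip = arctan|0.31058| = 17.3° (true dip is 26.9°, so apparent ≤ true as expected).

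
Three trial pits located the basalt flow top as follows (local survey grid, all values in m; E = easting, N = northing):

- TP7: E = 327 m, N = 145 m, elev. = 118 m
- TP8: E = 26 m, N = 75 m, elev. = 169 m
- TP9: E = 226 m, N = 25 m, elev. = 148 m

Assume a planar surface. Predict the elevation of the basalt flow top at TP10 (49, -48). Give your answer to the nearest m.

182 m

Let the plane be z = a·E + b·N + c.
TP8−TP7: −301a − 70b = 51;  TP9−TP7: −101a − 120b = 30.
Solving gives a = −0.13838, b = −0.13353.
Then c = 118 − a·327 − b·145 = 182.61.
At (49, -48): z = −6.8 + 6.4 + 182.61 = 182.2 m.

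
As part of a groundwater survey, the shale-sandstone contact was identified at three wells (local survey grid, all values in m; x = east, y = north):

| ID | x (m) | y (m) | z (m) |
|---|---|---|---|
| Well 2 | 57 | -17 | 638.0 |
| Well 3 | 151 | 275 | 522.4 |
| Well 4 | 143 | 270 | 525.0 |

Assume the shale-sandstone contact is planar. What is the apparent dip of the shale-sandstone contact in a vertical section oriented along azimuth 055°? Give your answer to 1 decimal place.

Two edge vectors: Well 2→Well 3 = (94, 292, -115.6), Well 2→Well 4 = (86, 287, -113).
Normal n = (Well 2→Well 3) × (Well 2→Well 4) = (181.2, 680.4, 1866).
So ∂z/∂x = −n_x/n_z = −0.09711 and ∂z/∂y = −n_y/n_z = −0.36463.
Unit vector along 055° is (sin 55°, cos 55°) = (0.8192, 0.5736).
Slope in that direction = a·(0.8192) + b·(0.5736) = −0.28869.
Apparent dip = arctan|0.28869| = 16.1° (true dip is 20.7°, so apparent ≤ true as expected).

16.1°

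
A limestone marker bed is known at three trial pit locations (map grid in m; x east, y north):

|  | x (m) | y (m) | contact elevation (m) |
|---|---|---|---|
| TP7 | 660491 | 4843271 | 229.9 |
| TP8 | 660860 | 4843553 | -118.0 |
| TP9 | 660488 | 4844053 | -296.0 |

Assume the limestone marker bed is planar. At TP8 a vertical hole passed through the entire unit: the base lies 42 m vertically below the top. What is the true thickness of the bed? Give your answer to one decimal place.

32.8 m

Let the plane be z = a·x + b·y + c.
TP8−TP7: 369a + 282b = −347.9;  TP9−TP7: −3a + 782b = −525.9.
Solving gives a = −0.42762, b = −0.67415.
|∇z| = √(a²+b²) = 0.79833, so dip δ = arctan(0.79833) = 38.60°.
True thickness = vertical thickness × cos δ = 42 × cos 38.60° = 32.8 m.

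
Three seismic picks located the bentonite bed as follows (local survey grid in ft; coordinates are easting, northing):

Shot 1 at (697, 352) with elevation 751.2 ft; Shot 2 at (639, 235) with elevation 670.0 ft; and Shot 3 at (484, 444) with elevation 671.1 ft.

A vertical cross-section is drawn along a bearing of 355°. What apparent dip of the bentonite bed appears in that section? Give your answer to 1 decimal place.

20.2°

Let the plane be z = a·easting + b·northing + c.
Shot 2−Shot 1: −58a − 117b = −81.2;  Shot 3−Shot 1: −213a + 92b = −80.1.
Solving gives a = 0.55663, b = 0.41808.
Unit vector along 355° is (sin 355°, cos 355°) = (-0.0872, 0.9962).
Slope in that direction = a·(-0.0872) + b·(0.9962) = 0.36797.
Apparent dip = arctan|0.36797| = 20.2° (true dip is 34.8°, so apparent ≤ true as expected).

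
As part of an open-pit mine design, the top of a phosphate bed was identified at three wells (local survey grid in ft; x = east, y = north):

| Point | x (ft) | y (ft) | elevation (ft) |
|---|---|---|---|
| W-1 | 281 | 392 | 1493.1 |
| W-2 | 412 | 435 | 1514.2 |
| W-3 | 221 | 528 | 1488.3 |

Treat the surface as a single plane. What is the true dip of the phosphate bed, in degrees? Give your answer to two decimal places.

Let the plane be z = a·x + b·y + c.
W-2−W-1: 131a + 43b = 21.1;  W-3−W-1: −60a + 136b = −4.8.
Solving gives a = 0.15081, b = 0.03124.
Gradient magnitude |∇z| = √(a² + b²) = √(0.02274 + 0.00098) = 0.15402.
True dip = arctan(0.15402) = 8.76°, dipping toward WSW (azimuth ≈ 258°).

8.76°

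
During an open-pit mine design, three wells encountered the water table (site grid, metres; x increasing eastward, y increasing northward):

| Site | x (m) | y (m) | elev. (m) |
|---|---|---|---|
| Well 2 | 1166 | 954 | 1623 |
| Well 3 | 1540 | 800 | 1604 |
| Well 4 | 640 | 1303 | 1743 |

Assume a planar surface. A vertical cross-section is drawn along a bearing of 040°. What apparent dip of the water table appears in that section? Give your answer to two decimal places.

34.74°

Two edge vectors: Well 2→Well 3 = (374, -154, -19), Well 2→Well 4 = (-526, 349, 120).
Normal n = (Well 2→Well 3) × (Well 2→Well 4) = (-11849, -34886, 49522).
So ∂z/∂x = −n_x/n_z = 0.23927 and ∂z/∂y = −n_y/n_z = 0.70445.
Unit vector along 040° is (sin 40°, cos 40°) = (0.6428, 0.7660).
Slope in that direction = a·(0.6428) + b·(0.7660) = 0.69344.
Apparent dip = arctan|0.69344| = 34.74° (true dip is 36.6°, so apparent ≤ true as expected).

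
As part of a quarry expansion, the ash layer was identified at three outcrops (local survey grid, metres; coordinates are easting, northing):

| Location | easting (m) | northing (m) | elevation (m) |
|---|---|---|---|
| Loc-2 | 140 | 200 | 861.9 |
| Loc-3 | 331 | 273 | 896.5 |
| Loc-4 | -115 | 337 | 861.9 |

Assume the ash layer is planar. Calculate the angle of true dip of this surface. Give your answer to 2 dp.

12.61°

Let the plane be z = a·easting + b·northing + c.
Loc-3−Loc-2: 191a + 73b = 34.6;  Loc-4−Loc-2: −255a + 137b = 0.
Solving gives a = 0.10585, b = 0.19702.
Gradient magnitude |∇z| = √(a² + b²) = √(0.01120 + 0.03882) = 0.22366.
True dip = arctan(0.22366) = 12.61°, dipping toward SSW (azimuth ≈ 208°).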